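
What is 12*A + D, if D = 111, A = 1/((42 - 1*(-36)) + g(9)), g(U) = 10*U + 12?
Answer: 1666/15 ≈ 111.07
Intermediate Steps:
g(U) = 12 + 10*U
A = 1/180 (A = 1/((42 - 1*(-36)) + (12 + 10*9)) = 1/((42 + 36) + (12 + 90)) = 1/(78 + 102) = 1/180 ≈ 0.0055556)
12*A + D = 12*(1/180) + 111 = 1/15 + 111 = 1666/15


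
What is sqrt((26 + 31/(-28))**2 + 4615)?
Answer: sqrt(4103969)/28 ≈ 72.351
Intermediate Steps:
sqrt((26 + 31/(-28))**2 + 4615) = sqrt((26 + 31*(-1/28))**2 + 4615) = sqrt((26 - 31/28)**2 + 4615) = sqrt((697/28)**2 + 4615) = sqrt(485809/784 + 4615) = sqrt(4103969/784) = sqrt(4103969)/28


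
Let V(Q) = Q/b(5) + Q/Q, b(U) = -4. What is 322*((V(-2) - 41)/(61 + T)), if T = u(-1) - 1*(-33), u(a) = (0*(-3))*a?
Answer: -12719/94 ≈ -135.31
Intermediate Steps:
u(a) = 0 (u(a) = 0*a = 0)
V(Q) = 1 - Q/4 (V(Q) = Q/(-4) + Q/Q = Q*(-1/4) + 1 = -Q/4 + 1 = 1 - Q/4)
T = 33 (T = 0 - 1*(-33) = 0 + 33 = 33)
322*((V(-2) - 41)/(61 + T)) = 322*(((1 - 1/4*(-2)) - 41)/(61 + 33)) = 322*(((1 + 1/2) - 41)/94) = 322*((3/2 - 41)*(1/94)) = 322*(-79/2*1/94) = 322*(-79/188) = -12719/94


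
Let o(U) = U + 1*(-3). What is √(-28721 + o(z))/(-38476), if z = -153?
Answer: -I*√28877/38476 ≈ -0.0044166*I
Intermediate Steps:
o(U) = -3 + U (o(U) = U - 3 = -3 + U)
√(-28721 + o(z))/(-38476) = √(-28721 + (-3 - 153))/(-38476) = √(-28721 - 156)*(-1/38476) = √(-28877)*(-1/38476) = (I*√28877)*(-1/38476) = -I*√28877/38476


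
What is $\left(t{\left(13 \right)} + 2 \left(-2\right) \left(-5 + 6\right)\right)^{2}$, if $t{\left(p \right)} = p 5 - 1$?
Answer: $3600$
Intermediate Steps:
$t{\left(p \right)} = -1 + 5 p$ ($t{\left(p \right)} = 5 p - 1 = -1 + 5 p$)
$\left(t{\left(13 \right)} + 2 \left(-2\right) \left(-5 + 6\right)\right)^{2} = \left(\left(-1 + 5 \cdot 13\right) + 2 \left(-2\right) \left(-5 + 6\right)\right)^{2} = \left(\left(-1 + 65\right) - 4\right)^{2} = \left(64 - 4\right)^{2} = 60^{2} = 3600$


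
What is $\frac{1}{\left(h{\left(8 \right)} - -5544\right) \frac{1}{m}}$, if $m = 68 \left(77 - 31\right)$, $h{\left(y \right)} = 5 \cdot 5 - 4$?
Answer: $\frac{3128}{5565} \approx 0.56208$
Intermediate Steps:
$h{\left(y \right)} = 21$ ($h{\left(y \right)} = 25 - 4 = 21$)
$m = 3128$ ($m = 68 \left(77 + \left(-79 + 48\right)\right) = 68 \left(77 - 31\right) = 68 \cdot 46 = 3128$)
$\frac{1}{\left(h{\left(8 \right)} - -5544\right) \frac{1}{m}} = \frac{1}{\left(21 - -5544\right) \frac{1}{3128}} = \frac{1}{\left(21 + 5544\right) \frac{1}{3128}} = \frac{1}{5565 \cdot \frac{1}{3128}} = \frac{1}{\frac{5565}{3128}} = \frac{3128}{5565}$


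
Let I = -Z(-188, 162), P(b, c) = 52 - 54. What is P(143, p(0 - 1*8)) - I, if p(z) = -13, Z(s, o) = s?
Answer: -190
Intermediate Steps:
P(b, c) = -2
I = 188 (I = -1*(-188) = 188)
P(143, p(0 - 1*8)) - I = -2 - 1*188 = -2 - 188 = -190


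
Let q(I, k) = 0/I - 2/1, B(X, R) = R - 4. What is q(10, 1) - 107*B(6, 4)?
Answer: -2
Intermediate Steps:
B(X, R) = -4 + R
q(I, k) = -2 (q(I, k) = 0 - 2*1 = 0 - 2 = -2)
q(10, 1) - 107*B(6, 4) = -2 - 107*(-4 + 4) = -2 - 107*0 = -2 + 0 = -2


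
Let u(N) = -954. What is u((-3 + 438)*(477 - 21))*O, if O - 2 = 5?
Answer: -6678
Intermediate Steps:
O = 7 (O = 2 + 5 = 7)
u((-3 + 438)*(477 - 21))*O = -954*7 = -6678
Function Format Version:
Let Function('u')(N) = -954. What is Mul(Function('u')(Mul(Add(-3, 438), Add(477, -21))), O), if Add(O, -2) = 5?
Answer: -6678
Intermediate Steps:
O = 7 (O = Add(2, 5) = 7)
Mul(Function('u')(Mul(Add(-3, 438), Add(477, -21))), O) = Mul(-954, 7) = -6678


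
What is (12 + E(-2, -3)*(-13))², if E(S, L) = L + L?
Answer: 8100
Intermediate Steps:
E(S, L) = 2*L
(12 + E(-2, -3)*(-13))² = (12 + (2*(-3))*(-13))² = (12 - 6*(-13))² = (12 + 78)² = 90² = 8100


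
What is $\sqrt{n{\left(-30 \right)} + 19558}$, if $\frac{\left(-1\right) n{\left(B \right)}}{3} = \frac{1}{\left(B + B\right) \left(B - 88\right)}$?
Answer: $\frac{\sqrt{27232558610}}{1180} \approx 139.85$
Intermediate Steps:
$n{\left(B \right)} = - \frac{3}{2 B \left(-88 + B\right)}$ ($n{\left(B \right)} = - \frac{3}{\left(B + B\right) \left(B - 88\right)} = - \frac{3}{2 B \left(-88 + B\right)}$)
$\sqrt{n{\left(-30 \right)} + 19558} = \sqrt{- \frac{3}{2 \left(-30\right) \left(-88 - 30\right)} + 19558} = \sqrt{\left(- \frac{3}{2}\right) \left(- \frac{1}{30}\right) \frac{1}{-118} + 19558} = \sqrt{\left(- \frac{3}{2}\right) \left(- \frac{1}{30}\right) \left(- \frac{1}{118}\right) + 19558} = \sqrt{- \frac{1}{2360} + 19558} = \sqrt{\frac{46156879}{2360}} = \frac{\sqrt{27232558610}}{1180}$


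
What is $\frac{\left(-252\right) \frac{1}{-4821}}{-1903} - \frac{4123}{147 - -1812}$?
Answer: $- \frac{12608797439}{5990859039} \approx -2.1047$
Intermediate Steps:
$\frac{\left(-252\right) \frac{1}{-4821}}{-1903} - \frac{4123}{147 - -1812} = \left(-252\right) \left(- \frac{1}{4821}\right) \left(- \frac{1}{1903}\right) - \frac{4123}{147 + 1812} = \frac{84}{1607} \left(- \frac{1}{1903}\right) - \frac{4123}{1959} = - \frac{84}{3058121} - \frac{4123}{1959} = - \frac{12608797439}{5990859039}$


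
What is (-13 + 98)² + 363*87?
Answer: 38806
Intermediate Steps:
(-13 + 98)² + 363*87 = 85² + 31581 = 7225 + 31581 = 38806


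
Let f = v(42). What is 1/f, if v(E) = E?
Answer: 1/42 ≈ 0.023810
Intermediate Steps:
f = 42
1/f = 1/42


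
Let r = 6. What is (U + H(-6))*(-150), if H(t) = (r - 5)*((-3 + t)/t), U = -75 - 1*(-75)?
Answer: -225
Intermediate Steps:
U = 0 (U = -75 + 75 = 0)
H(t) = (-3 + t)/t (H(t) = (6 - 5)*((-3 + t)/t) = 1*((-3 + t)/t) = (-3 + t)/t)
(U + H(-6))*(-150) = (0 + (-3 - 6)/(-6))*(-150) = (0 - 1/6*(-9))*(-150) = (0 + 3/2)*(-150) = (3/2)*(-150) = -225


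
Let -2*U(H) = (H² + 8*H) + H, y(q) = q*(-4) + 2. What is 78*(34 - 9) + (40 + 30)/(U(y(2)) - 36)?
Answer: 52580/27 ≈ 1947.4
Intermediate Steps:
y(q) = 2 - 4*q (y(q) = -4*q + 2 = 2 - 4*q)
U(H) = -9*H/2 - H²/2 (U(H) = -((H² + 8*H) + H)/2 = -(H² + 9*H)/2 = -9*H/2 - H²/2)
78*(34 - 9) + (40 + 30)/(U(y(2)) - 36) = 78*(34 - 9) + (40 + 30)/(-(2 - 4*2)*(9 + (2 - 4*2))/2 - 36) = 78*25 + 70/(-(2 - 8)*(9 + (2 - 8))/2 - 36) = 1950 + 70/(-½*(-6)*(9 - 6) - 36) = 1950 + 70/(-½*(-6)*3 - 36) = 1950 + 70/(9 - 36) = 1950 + 70/(-27) = 1950 + 70*(-1/27) = 1950 - 70/27 = 52580/27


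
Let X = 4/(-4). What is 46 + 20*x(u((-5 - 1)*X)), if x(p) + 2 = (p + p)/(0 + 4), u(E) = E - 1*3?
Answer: 36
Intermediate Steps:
X = -1 (X = 4*(-¼) = -1)
u(E) = -3 + E (u(E) = E - 3 = -3 + E)
x(p) = -2 + p/2 (x(p) = -2 + (p + p)/(0 + 4) = -2 + (2*p)/4 = -2 + (2*p)*(¼) = -2 + p/2)
46 + 20*x(u((-5 - 1)*X)) = 46 + 20*(-2 + (-3 + (-5 - 1)*(-1))/2) = 46 + 20*(-2 + (-3 - 6*(-1))/2) = 46 + 20*(-2 + (-3 + 6)/2) = 46 + 20*(-2 + (½)*3) = 46 + 20*(-2 + 3/2) = 46 + 20*(-½) = 46 - 10 = 36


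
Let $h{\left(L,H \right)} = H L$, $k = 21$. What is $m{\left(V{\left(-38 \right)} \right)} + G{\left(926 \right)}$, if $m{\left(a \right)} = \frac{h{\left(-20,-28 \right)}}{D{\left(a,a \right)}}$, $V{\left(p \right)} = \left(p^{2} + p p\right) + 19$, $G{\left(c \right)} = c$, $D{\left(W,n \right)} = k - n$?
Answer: $\frac{1335938}{1443} \approx 925.81$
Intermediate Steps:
$D{\left(W,n \right)} = 21 - n$
$V{\left(p \right)} = 19 + 2 p^{2}$ ($V{\left(p \right)} = \left(p^{2} + p^{2}\right) + 19 = 2 p^{2} + 19 = 19 + 2 p^{2}$)
$m{\left(a \right)} = \frac{560}{21 - a}$ ($m{\left(a \right)} = \frac{\left(-28\right) \left(-20\right)}{21 - a} = \frac{560}{21 - a}$)
$m{\left(V{\left(-38 \right)} \right)} + G{\left(926 \right)} = - \frac{560}{-21 + \left(19 + 2 \left(-38\right)^{2}\right)} + 926 = - \frac{560}{-21 + \left(19 + 2 \cdot 1444\right)} + 926 = - \frac{560}{-21 + \left(19 + 2888\right)} + 926 = - \frac{560}{-21 + 2907} + 926 = - \frac{560}{2886} + 926 = \left(-560\right) \frac{1}{2886} + 926 = - \frac{280}{1443} + 926 = \frac{1335938}{1443}$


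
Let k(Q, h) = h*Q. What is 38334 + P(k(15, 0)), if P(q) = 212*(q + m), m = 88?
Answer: 56990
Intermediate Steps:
k(Q, h) = Q*h
P(q) = 18656 + 212*q (P(q) = 212*(q + 88) = 212*(88 + q) = 18656 + 212*q)
38334 + P(k(15, 0)) = 38334 + (18656 + 212*(15*0)) = 38334 + (18656 + 212*0) = 38334 + (18656 + 0) = 38334 + 18656 = 56990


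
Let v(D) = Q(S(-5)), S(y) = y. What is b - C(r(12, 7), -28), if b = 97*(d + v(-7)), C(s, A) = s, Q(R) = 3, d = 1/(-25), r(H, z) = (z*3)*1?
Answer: 6653/25 ≈ 266.12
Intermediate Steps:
r(H, z) = 3*z (r(H, z) = (3*z)*1 = 3*z)
d = -1/25 ≈ -0.040000
v(D) = 3
b = 7178/25 (b = 97*(-1/25 + 3) = 97*(74/25) = 7178/25 ≈ 287.12)
b - C(r(12, 7), -28) = 7178/25 - 3*7 = 7178/25 - 1*21 = 7178/25 - 21 = 6653/25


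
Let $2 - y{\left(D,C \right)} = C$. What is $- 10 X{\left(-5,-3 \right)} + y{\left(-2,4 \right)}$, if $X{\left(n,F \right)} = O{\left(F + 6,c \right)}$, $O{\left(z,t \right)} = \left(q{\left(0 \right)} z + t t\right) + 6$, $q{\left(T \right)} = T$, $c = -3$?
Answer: $-152$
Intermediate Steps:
$y{\left(D,C \right)} = 2 - C$
$O{\left(z,t \right)} = 6 + t^{2}$ ($O{\left(z,t \right)} = \left(0 z + t t\right) + 6 = \left(0 + t^{2}\right) + 6 = t^{2} + 6 = 6 + t^{2}$)
$X{\left(n,F \right)} = 15$ ($X{\left(n,F \right)} = 6 + \left(-3\right)^{2} = 6 + 9 = 15$)
$- 10 X{\left(-5,-3 \right)} + y{\left(-2,4 \right)} = \left(-10\right) 15 + \left(2 - 4\right) = -150 + \left(2 - 4\right) = -150 - 2 = -152$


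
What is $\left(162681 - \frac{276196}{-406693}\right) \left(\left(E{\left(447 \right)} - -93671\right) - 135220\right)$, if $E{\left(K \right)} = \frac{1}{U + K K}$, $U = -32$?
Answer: $- \frac{549175819156146959788}{81247907461} \approx -6.7593 \cdot 10^{9}$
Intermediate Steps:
$E{\left(K \right)} = \frac{1}{-32 + K^{2}}$ ($E{\left(K \right)} = \frac{1}{-32 + K K} = \frac{1}{-32 + K^{2}}$)
$\left(162681 - \frac{276196}{-406693}\right) \left(\left(E{\left(447 \right)} - -93671\right) - 135220\right) = \left(162681 - \frac{276196}{-406693}\right) \left(\left(\frac{1}{-32 + 447^{2}} - -93671\right) - 135220\right) = \left(162681 - - \frac{276196}{406693}\right) \left(\left(\frac{1}{-32 + 199809} + 93671\right) - 135220\right) = \left(162681 + \frac{276196}{406693}\right) \left(\left(\frac{1}{199777} + 93671\right) - 135220\right) = \frac{66161500129 \left(\left(\frac{1}{199777} + 93671\right) - 135220\right)}{406693} = \frac{66161500129 \left(\frac{18713311368}{199777} - 135220\right)}{406693} = \frac{66161500129}{406693} \left(- \frac{8300534572}{199777}\right) = - \frac{549175819156146959788}{81247907461}$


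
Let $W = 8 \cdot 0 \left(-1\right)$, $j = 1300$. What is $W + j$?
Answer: $1300$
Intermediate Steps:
$W = 0$ ($W = 0 \left(-1\right) = 0$)
$W + j = 0 + 1300 = 1300$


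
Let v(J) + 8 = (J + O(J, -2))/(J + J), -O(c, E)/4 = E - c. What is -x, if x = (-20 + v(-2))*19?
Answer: 1045/2 ≈ 522.50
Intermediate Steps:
O(c, E) = -4*E + 4*c (O(c, E) = -4*(E - c) = -4*E + 4*c)
v(J) = -8 + (8 + 5*J)/(2*J) (v(J) = -8 + (J + (-4*(-2) + 4*J))/(J + J) = -8 + (J + (8 + 4*J))/((2*J)) = -8 + (8 + 5*J)*(1/(2*J)) = -8 + (8 + 5*J)/(2*J))
x = -1045/2 (x = (-20 + (-11/2 + 4/(-2)))*19 = (-20 + (-11/2 + 4*(-½)))*19 = (-20 + (-11/2 - 2))*19 = (-20 - 15/2)*19 = -55/2*19 = -1045/2 ≈ -522.50)
-x = -1*(-1045/2) = 1045/2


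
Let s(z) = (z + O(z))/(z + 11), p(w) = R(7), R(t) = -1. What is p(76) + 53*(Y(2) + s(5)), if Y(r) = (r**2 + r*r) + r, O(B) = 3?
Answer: 1111/2 ≈ 555.50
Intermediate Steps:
p(w) = -1
Y(r) = r + 2*r**2 (Y(r) = (r**2 + r**2) + r = 2*r**2 + r = r + 2*r**2)
s(z) = (3 + z)/(11 + z) (s(z) = (z + 3)/(z + 11) = (3 + z)/(11 + z))
p(76) + 53*(Y(2) + s(5)) = -1 + 53*(2*(1 + 2*2) + (3 + 5)/(11 + 5)) = -1 + 53*(2*(1 + 4) + 8/16) = -1 + 53*(2*5 + (1/16)*8) = -1 + 53*(10 + 1/2) = -1 + 53*(21/2) = -1 + 1113/2 = 1111/2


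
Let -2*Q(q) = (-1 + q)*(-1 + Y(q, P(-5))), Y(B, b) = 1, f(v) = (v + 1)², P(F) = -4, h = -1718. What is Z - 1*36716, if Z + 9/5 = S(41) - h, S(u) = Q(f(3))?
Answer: -174999/5 ≈ -35000.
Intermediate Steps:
f(v) = (1 + v)²
Q(q) = 0 (Q(q) = -(-1 + q)*(-1 + 1)/2 = -(-1 + q)*0/2 = -½*0 = 0)
S(u) = 0
Z = 8581/5 (Z = -9/5 + (0 - 1*(-1718)) = -9/5 + (0 + 1718) = -9/5 + 1718 = 8581/5 ≈ 1716.2)
Z - 1*36716 = 8581/5 - 1*36716 = 8581/5 - 36716 = -174999/5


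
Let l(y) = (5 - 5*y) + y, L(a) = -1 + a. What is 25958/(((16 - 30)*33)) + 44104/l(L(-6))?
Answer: 98583/77 ≈ 1280.3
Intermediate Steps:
l(y) = 5 - 4*y
25958/(((16 - 30)*33)) + 44104/l(L(-6)) = 25958/(((16 - 30)*33)) + 44104/(5 - 4*(-1 - 6)) = 25958/((-14*33)) + 44104/(5 - 4*(-7)) = 25958/(-462) + 44104/(5 + 28) = 25958*(-1/462) + 44104/33 = -12979/231 + 44104*(1/33) = -12979/231 + 44104/33 = 98583/77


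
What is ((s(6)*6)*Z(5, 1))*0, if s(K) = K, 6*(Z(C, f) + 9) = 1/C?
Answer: 0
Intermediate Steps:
Z(C, f) = -9 + 1/(6*C)
((s(6)*6)*Z(5, 1))*0 = ((6*6)*(-9 + (⅙)/5))*0 = (36*(-9 + (⅙)*(⅕)))*0 = (36*(-9 + 1/30))*0 = (36*(-269/30))*0 = -1614/5*0 = 0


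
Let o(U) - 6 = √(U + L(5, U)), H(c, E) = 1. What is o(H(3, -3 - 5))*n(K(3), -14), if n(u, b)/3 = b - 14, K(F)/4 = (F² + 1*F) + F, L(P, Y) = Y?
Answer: -504 - 84*√2 ≈ -622.79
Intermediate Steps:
o(U) = 6 + √2*√U (o(U) = 6 + √(U + U) = 6 + √(2*U) = 6 + √2*√U)
K(F) = 4*F² + 8*F (K(F) = 4*((F² + 1*F) + F) = 4*((F² + F) + F) = 4*((F + F²) + F) = 4*(F² + 2*F) = 4*F² + 8*F)
n(u, b) = -42 + 3*b (n(u, b) = 3*(b - 14) = 3*(-14 + b) = -42 + 3*b)
o(H(3, -3 - 5))*n(K(3), -14) = (6 + √2*√1)*(-42 + 3*(-14)) = (6 + √2*1)*(-42 - 42) = (6 + √2)*(-84) = -504 - 84*√2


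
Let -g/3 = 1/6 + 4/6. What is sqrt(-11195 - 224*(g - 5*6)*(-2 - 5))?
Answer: I*sqrt(62155) ≈ 249.31*I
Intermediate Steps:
g = -5/2 (g = -3*(1/6 + 4/6) = -3*(1*(1/6) + 4*(1/6)) = -3*(1/6 + 2/3) = -3*5/6 = -5/2 ≈ -2.5000)
sqrt(-11195 - 224*(g - 5*6)*(-2 - 5)) = sqrt(-11195 - 224*(-5/2 - 5*6)*(-2 - 5)) = sqrt(-11195 - 224*(-5/2 - 30)*(-7)) = sqrt(-11195 - (-7280)*(-7)) = sqrt(-11195 - 224*455/2) = sqrt(-11195 - 50960) = sqrt(-62155) = I*sqrt(62155)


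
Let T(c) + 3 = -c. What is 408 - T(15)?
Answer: 426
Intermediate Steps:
T(c) = -3 - c
408 - T(15) = 408 - (-3 - 1*15) = 408 - (-3 - 15) = 408 - 1*(-18) = 408 + 18 = 426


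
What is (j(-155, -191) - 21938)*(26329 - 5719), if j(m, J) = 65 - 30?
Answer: -451420830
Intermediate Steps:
j(m, J) = 35
(j(-155, -191) - 21938)*(26329 - 5719) = (35 - 21938)*(26329 - 5719) = -21903*20610 = -451420830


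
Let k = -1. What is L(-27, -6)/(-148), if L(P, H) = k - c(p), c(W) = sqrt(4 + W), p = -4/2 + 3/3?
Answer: 1/148 + sqrt(3)/148 ≈ 0.018460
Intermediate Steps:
p = -1 (p = -4*1/2 + 3*(1/3) = -2 + 1 = -1)
L(P, H) = -1 - sqrt(3) (L(P, H) = -1 - sqrt(4 - 1) = -1 - sqrt(3))
L(-27, -6)/(-148) = (-1 - sqrt(3))/(-148) = (-1 - sqrt(3))*(-1/148) = 1/148 + sqrt(3)/148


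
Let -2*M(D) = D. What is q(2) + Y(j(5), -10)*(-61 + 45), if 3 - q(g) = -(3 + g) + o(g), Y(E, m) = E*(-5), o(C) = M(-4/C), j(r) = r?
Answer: 407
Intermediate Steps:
M(D) = -D/2
o(C) = 2/C (o(C) = -(-2)/C = 2/C)
Y(E, m) = -5*E
q(g) = 6 + g - 2/g (q(g) = 3 - (-(3 + g) + 2/g) = 3 - ((-3 - g) + 2/g) = 3 - (-3 - g + 2/g) = 3 + (3 + g - 2/g) = 6 + g - 2/g)
q(2) + Y(j(5), -10)*(-61 + 45) = (6 + 2 - 2/2) + (-5*5)*(-61 + 45) = (6 + 2 - 2*½) - 25*(-16) = (6 + 2 - 1) + 400 = 7 + 400 = 407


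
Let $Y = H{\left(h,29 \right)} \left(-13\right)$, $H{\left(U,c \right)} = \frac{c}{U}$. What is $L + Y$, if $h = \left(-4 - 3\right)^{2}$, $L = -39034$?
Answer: $- \frac{1913043}{49} \approx -39042.0$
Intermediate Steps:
$h = 49$ ($h = \left(-7\right)^{2} = 49$)
$Y = - \frac{377}{49}$ ($Y = \frac{29}{49} \left(-13\right) = - \frac{377}{49} \approx -7.6939$)
$L + Y = -39034 - \frac{377}{49} = - \frac{1913043}{49}$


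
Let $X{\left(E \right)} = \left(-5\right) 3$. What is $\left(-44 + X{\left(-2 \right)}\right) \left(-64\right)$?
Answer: $3776$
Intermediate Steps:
$X{\left(E \right)} = -15$
$\left(-44 + X{\left(-2 \right)}\right) \left(-64\right) = \left(-44 - 15\right) \left(-64\right) = \left(-59\right) \left(-64\right) = 3776$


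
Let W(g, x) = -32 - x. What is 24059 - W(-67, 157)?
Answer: 24248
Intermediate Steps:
24059 - W(-67, 157) = 24059 - (-32 - 1*157) = 24059 - (-32 - 157) = 24059 - 1*(-189) = 24059 + 189 = 24248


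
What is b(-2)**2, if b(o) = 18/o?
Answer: 81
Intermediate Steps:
b(-2)**2 = (18/(-2))**2 = (18*(-1/2))**2 = (-9)**2 = 81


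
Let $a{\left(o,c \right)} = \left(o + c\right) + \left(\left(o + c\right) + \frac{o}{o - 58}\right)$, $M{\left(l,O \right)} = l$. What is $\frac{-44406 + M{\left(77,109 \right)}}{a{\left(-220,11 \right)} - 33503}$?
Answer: $\frac{6161731}{4714909} \approx 1.3069$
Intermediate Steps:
$a{\left(o,c \right)} = 2 c + 2 o + \frac{o}{-58 + o}$ ($a{\left(o,c \right)} = \left(c + o\right) + \left(\left(c + o\right) + \frac{o}{-58 + o}\right) = \left(c + o\right) + \left(c + o + \frac{o}{-58 + o}\right) = 2 c + 2 o + \frac{o}{-58 + o}$)
$\frac{-44406 + M{\left(77,109 \right)}}{a{\left(-220,11 \right)} - 33503} = \frac{-44406 + 77}{\frac{\left(-116\right) 11 - -25300 + 2 \left(-220\right)^{2} + 2 \cdot 11 \left(-220\right)}{-58 - 220} - 33503} = - \frac{44329}{\frac{-1276 + 25300 + 2 \cdot 48400 - 4840}{-278} - 33503} = - \frac{44329}{- \frac{-1276 + 25300 + 96800 - 4840}{278} - 33503} = - \frac{44329}{\left(- \frac{1}{278}\right) 115984 - 33503} = - \frac{44329}{- \frac{57992}{139} - 33503} = - \frac{44329}{- \frac{4714909}{139}} = \left(-44329\right) \left(- \frac{139}{4714909}\right) = \frac{6161731}{4714909}$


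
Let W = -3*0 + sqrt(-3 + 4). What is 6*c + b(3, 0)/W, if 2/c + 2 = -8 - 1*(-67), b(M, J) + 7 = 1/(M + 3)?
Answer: -755/114 ≈ -6.6228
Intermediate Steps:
b(M, J) = -7 + 1/(3 + M) (b(M, J) = -7 + 1/(M + 3) = -7 + 1/(3 + M))
W = 1 (W = 0 + sqrt(1) = 0 + 1 = 1)
c = 2/57 (c = 2/(-2 + (-8 - 1*(-67))) = 2/(-2 + (-8 + 67)) = 2/(-2 + 59) = 2/57 ≈ 0.035088)
6*c + b(3, 0)/W = 6*(2/57) + ((-20 - 7*3)/(3 + 3))/1 = 4/19 + ((-20 - 21)/6)*1 = 4/19 + ((1/6)*(-41))*1 = 4/19 - 41/6*1 = 4/19 - 41/6 = -755/114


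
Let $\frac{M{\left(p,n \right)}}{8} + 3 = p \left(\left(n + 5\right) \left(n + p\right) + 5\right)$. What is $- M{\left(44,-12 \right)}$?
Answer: $77112$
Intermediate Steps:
$M{\left(p,n \right)} = -24 + 8 p \left(5 + \left(5 + n\right) \left(n + p\right)\right)$ ($M{\left(p,n \right)} = -24 + 8 p \left(\left(n + 5\right) \left(n + p\right) + 5\right) = -24 + 8 p \left(\left(5 + n\right) \left(n + p\right) + 5\right) = -24 + 8 p \left(5 + \left(5 + n\right) \left(n + p\right)\right)$)
$- M{\left(44,-12 \right)} = - (-24 + 40 \cdot 44 + 40 \cdot 44^{2} + 8 \left(-12\right) 44^{2} + 8 \cdot 44 \left(-12\right)^{2} + 40 \left(-12\right) 44) = - (-24 + 1760 + 40 \cdot 1936 + 8 \left(-12\right) 1936 + 8 \cdot 44 \cdot 144 - 21120) = - (-24 + 1760 + 77440 - 185856 + 50688 - 21120) = \left(-1\right) \left(-77112\right) = 77112$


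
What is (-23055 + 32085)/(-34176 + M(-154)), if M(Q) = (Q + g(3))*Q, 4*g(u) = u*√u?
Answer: -377815200/437486317 + 4171860*√3/437486317 ≈ -0.84709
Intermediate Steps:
g(u) = u^(3/2)/4 (g(u) = (u*√u)/4 = u^(3/2)/4)
M(Q) = Q*(Q + 3*√3/4) (M(Q) = (Q + 3^(3/2)/4)*Q = (Q + (3*√3)/4)*Q = (Q + 3*√3/4)*Q = Q*(Q + 3*√3/4))
(-23055 + 32085)/(-34176 + M(-154)) = (-23055 + 32085)/(-34176 + (¼)*(-154)*(3*√3 + 4*(-154))) = 9030/(-34176 + (¼)*(-154)*(3*√3 - 616)) = 9030/(-34176 + (¼)*(-154)*(-616 + 3*√3)) = 9030/(-34176 + (23716 - 231*√3/2)) = 9030/(-10460 - 231*√3/2)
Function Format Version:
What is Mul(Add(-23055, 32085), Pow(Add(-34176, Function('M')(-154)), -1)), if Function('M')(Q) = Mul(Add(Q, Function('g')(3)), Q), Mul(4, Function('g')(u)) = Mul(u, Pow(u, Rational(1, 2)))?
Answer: Add(Rational(-377815200, 437486317), Mul(Rational(4171860, 437486317), Pow(3, Rational(1, 2)))) ≈ -0.84709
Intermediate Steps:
Function('g')(u) = Mul(Rational(1, 4), Pow(u, Rational(3, 2))) (Function('g')(u) = Mul(Rational(1, 4), Mul(u, Pow(u, Rational(1, 2)))) = Mul(Rational(1, 4), Pow(u, Rational(3, 2))))
Function('M')(Q) = Mul(Q, Add(Q, Mul(Rational(3, 4), Pow(3, Rational(1, 2))))) (Function('M')(Q) = Mul(Add(Q, Mul(Rational(1, 4), Pow(3, Rational(3, 2)))), Q) = Mul(Add(Q, Mul(Rational(1, 4), Mul(3, Pow(3, Rational(1, 2))))), Q) = Mul(Add(Q, Mul(Rational(3, 4), Pow(3, Rational(1, 2)))), Q) = Mul(Q, Add(Q, Mul(Rational(3, 4), Pow(3, Rational(1, 2))))))
Mul(Add(-23055, 32085), Pow(Add(-34176, Function('M')(-154)), -1)) = Mul(Add(-23055, 32085), Pow(Add(-34176, Mul(Rational(1, 4), -154, Add(Mul(3, Pow(3, Rational(1, 2))), Mul(4, -154)))), -1)) = Mul(9030, Pow(Add(-34176, Mul(Rational(1, 4), -154, Add(Mul(3, Pow(3, Rational(1, 2))), -616))), -1)) = Mul(9030, Pow(Add(-34176, Mul(Rational(1, 4), -154, Add(-616, Mul(3, Pow(3, Rational(1, 2)))))), -1)) = Mul(9030, Pow(Add(-34176, Add(23716, Mul(Rational(-231, 2), Pow(3, Rational(1, 2))))), -1)) = Mul(9030, Pow(Add(-10460, Mul(Rational(-231, 2), Pow(3, Rational(1, 2)))), -1))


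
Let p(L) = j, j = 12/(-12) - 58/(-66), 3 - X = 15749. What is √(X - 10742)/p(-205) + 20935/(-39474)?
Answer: -20935/39474 - 33*I*√6622/2 ≈ -0.53035 - 1342.7*I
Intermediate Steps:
X = -15746 (X = 3 - 1*15749 = 3 - 15749 = -15746)
j = -4/33 (j = 12*(-1/12) - 58*(-1/66) = -1 + 29/33 = -4/33 ≈ -0.12121)
p(L) = -4/33
√(X - 10742)/p(-205) + 20935/(-39474) = √(-15746 - 10742)/(-4/33) + 20935/(-39474) = √(-26488)*(-33/4) + 20935*(-1/39474) = (2*I*√6622)*(-33/4) - 20935/39474 = -33*I*√6622/2 - 20935/39474 = -20935/39474 - 33*I*√6622/2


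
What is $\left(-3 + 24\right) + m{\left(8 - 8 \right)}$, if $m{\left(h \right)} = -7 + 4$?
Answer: $18$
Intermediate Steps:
$m{\left(h \right)} = -3$
$\left(-3 + 24\right) + m{\left(8 - 8 \right)} = \left(-3 + 24\right) - 3 = 21 - 3 = 18$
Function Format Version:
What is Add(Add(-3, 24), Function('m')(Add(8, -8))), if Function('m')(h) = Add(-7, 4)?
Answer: 18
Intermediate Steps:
Function('m')(h) = -3
Add(Add(-3, 24), Function('m')(Add(8, -8))) = Add(Add(-3, 24), -3) = Add(21, -3) = 18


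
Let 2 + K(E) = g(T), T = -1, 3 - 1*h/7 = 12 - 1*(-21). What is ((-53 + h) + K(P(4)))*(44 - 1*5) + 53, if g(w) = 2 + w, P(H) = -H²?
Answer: -10243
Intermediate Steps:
h = -210 (h = 21 - 7*(12 - 1*(-21)) = 21 - 7*(12 + 21) = 21 - 7*33 = 21 - 231 = -210)
K(E) = -1 (K(E) = -2 + (2 - 1) = -2 + 1 = -1)
((-53 + h) + K(P(4)))*(44 - 1*5) + 53 = ((-53 - 210) - 1)*(44 - 1*5) + 53 = (-263 - 1)*(44 - 5) + 53 = -264*39 + 53 = -10296 + 53 = -10243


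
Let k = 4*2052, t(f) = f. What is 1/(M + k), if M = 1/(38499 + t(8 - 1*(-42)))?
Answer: 38549/316410193 ≈ 0.00012183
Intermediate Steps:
k = 8208
M = 1/38549 (M = 1/(38499 + (8 - 1*(-42))) = 1/(38499 + (8 + 42)) = 1/(38499 + 50) = 1/38549 ≈ 2.5941e-5)
1/(M + k) = 1/(1/38549 + 8208) = 1/(316410193/38549) = 38549/316410193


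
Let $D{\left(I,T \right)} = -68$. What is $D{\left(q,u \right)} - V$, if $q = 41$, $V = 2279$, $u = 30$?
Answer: $-2347$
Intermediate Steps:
$D{\left(q,u \right)} - V = -68 - 2279 = -2347$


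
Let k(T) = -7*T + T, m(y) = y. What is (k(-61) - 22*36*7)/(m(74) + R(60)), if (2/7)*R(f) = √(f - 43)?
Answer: -1532688/21071 + 72492*√17/21071 ≈ -58.554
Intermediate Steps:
R(f) = 7*√(-43 + f)/2 (R(f) = 7*√(f - 43)/2 = 7*√(-43 + f)/2)
k(T) = -6*T
(k(-61) - 22*36*7)/(m(74) + R(60)) = (-6*(-61) - 22*36*7)/(74 + 7*√(-43 + 60)/2) = (366 - 792*7)/(74 + 7*√17/2) = (366 - 5544)/(74 + 7*√17/2) = -5178/(74 + 7*√17/2)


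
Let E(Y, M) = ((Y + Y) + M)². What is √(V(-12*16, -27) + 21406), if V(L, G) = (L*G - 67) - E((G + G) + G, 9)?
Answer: 3*√346 ≈ 55.803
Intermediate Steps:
E(Y, M) = (M + 2*Y)² (E(Y, M) = (2*Y + M)² = (M + 2*Y)²)
V(L, G) = -67 - (9 + 6*G)² + G*L (V(L, G) = (L*G - 67) - (9 + 2*((G + G) + G))² = (G*L - 67) - (9 + 2*(2*G + G))² = (-67 + G*L) - (9 + 2*(3*G))² = (-67 + G*L) - (9 + 6*G)² = -67 - (9 + 6*G)² + G*L)
√(V(-12*16, -27) + 21406) = √((-67 - 9*(3 + 2*(-27))² - (-324)*16) + 21406) = √((-67 - 9*(3 - 54)² - 27*(-192)) + 21406) = √((-67 - 9*(-51)² + 5184) + 21406) = √((-67 - 9*2601 + 5184) + 21406) = √((-67 - 23409 + 5184) + 21406) = √(-18292 + 21406) = √3114 = 3*√346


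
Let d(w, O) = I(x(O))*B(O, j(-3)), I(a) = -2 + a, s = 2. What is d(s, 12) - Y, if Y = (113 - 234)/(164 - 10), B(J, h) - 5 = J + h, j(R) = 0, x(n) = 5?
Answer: 725/14 ≈ 51.786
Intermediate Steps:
B(J, h) = 5 + J + h (B(J, h) = 5 + (J + h) = 5 + J + h)
Y = -11/14 (Y = -121/154 = -121*1/154 = -11/14 ≈ -0.78571)
d(w, O) = 15 + 3*O (d(w, O) = (-2 + 5)*(5 + O + 0) = 3*(5 + O) = 15 + 3*O)
d(s, 12) - Y = (15 + 3*12) - 1*(-11/14) = (15 + 36) + 11/14 = 51 + 11/14 = 725/14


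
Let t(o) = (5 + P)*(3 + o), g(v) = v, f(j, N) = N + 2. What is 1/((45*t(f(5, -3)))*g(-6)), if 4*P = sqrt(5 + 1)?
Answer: -2/5319 + sqrt(6)/53190 ≈ -0.00032996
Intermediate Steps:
P = sqrt(6)/4 (P = sqrt(5 + 1)/4 = sqrt(6)/4 ≈ 0.61237)
f(j, N) = 2 + N
t(o) = (3 + o)*(5 + sqrt(6)/4) (t(o) = (5 + sqrt(6)/4)*(3 + o) = (3 + o)*(5 + sqrt(6)/4))
1/((45*t(f(5, -3)))*g(-6)) = 1/((45*(15 + 5*(2 - 3) + 3*sqrt(6)/4 + (2 - 3)*sqrt(6)/4))*(-6)) = 1/((45*(15 + 5*(-1) + 3*sqrt(6)/4 + (1/4)*(-1)*sqrt(6)))*(-6)) = 1/((45*(15 - 5 + 3*sqrt(6)/4 - sqrt(6)/4))*(-6)) = 1/((45*(10 + sqrt(6)/2))*(-6)) = 1/((450 + 45*sqrt(6)/2)*(-6)) = 1/(-2700 - 135*sqrt(6))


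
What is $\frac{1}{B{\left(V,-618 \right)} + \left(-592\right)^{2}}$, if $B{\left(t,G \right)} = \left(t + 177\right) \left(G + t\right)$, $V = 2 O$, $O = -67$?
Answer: $\frac{1}{318128} \approx 3.1434 \cdot 10^{-6}$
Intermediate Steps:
$V = -134$ ($V = 2 \left(-67\right) = -134$)
$B{\left(t,G \right)} = \left(177 + t\right) \left(G + t\right)$
$\frac{1}{B{\left(V,-618 \right)} + \left(-592\right)^{2}} = \frac{1}{\left(\left(-134\right)^{2} + 177 \left(-618\right) + 177 \left(-134\right) - -82812\right) + \left(-592\right)^{2}} = \frac{1}{\left(17956 - 109386 - 23718 + 82812\right) + 350464} = \frac{1}{-32336 + 350464} = \frac{1}{318128}$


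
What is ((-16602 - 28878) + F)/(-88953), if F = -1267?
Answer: 46747/88953 ≈ 0.52553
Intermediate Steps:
((-16602 - 28878) + F)/(-88953) = ((-16602 - 28878) - 1267)/(-88953) = (-45480 - 1267)*(-1/88953) = -46747*(-1/88953) = 46747/88953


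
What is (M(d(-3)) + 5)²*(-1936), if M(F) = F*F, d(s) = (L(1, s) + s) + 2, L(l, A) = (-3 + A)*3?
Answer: -259338816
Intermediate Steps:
L(l, A) = -9 + 3*A
d(s) = -7 + 4*s (d(s) = ((-9 + 3*s) + s) + 2 = (-9 + 4*s) + 2 = -7 + 4*s)
M(F) = F²
(M(d(-3)) + 5)²*(-1936) = ((-7 + 4*(-3))² + 5)²*(-1936) = ((-7 - 12)² + 5)²*(-1936) = ((-19)² + 5)²*(-1936) = (361 + 5)²*(-1936) = 366²*(-1936) = 133956*(-1936) = -259338816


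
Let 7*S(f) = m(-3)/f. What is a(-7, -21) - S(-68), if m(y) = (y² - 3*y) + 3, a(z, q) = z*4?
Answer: -1901/68 ≈ -27.956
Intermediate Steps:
a(z, q) = 4*z
m(y) = 3 + y² - 3*y
S(f) = 3/f (S(f) = ((3 + (-3)² - 3*(-3))/f)/7 = ((3 + 9 + 9)/f)/7 = (21/f)/7 = 3/f)
a(-7, -21) - S(-68) = 4*(-7) - 3/(-68) = -28 - 3*(-1)/68 = -28 - 1*(-3/68) = -28 + 3/68 = -1901/68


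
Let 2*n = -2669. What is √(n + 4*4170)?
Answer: √61382/2 ≈ 123.88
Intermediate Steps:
n = -2669/2 (n = (½)*(-2669) = -2669/2 ≈ -1334.5)
√(n + 4*4170) = √(-2669/2 + 4*4170) = √(-2669/2 + 16680) = √(30691/2) = √61382/2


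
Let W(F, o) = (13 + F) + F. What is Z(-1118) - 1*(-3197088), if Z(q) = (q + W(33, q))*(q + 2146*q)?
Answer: 2497156582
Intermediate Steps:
W(F, o) = 13 + 2*F
Z(q) = 2147*q*(79 + q) (Z(q) = (q + (13 + 2*33))*(q + 2146*q) = (q + (13 + 66))*(2147*q) = (q + 79)*(2147*q) = (79 + q)*(2147*q) = 2147*q*(79 + q))
Z(-1118) - 1*(-3197088) = 2147*(-1118)*(79 - 1118) - 1*(-3197088) = 2147*(-1118)*(-1039) + 3197088 = 2493959494 + 3197088 = 2497156582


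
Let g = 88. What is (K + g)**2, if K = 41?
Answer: 16641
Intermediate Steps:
(K + g)**2 = (41 + 88)**2 = 129**2 = 16641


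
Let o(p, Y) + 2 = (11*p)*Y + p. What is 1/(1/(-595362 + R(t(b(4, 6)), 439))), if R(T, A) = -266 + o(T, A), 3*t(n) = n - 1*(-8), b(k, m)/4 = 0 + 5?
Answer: -550550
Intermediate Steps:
b(k, m) = 20 (b(k, m) = 4*(0 + 5) = 4*5 = 20)
o(p, Y) = -2 + p + 11*Y*p (o(p, Y) = -2 + ((11*p)*Y + p) = -2 + (11*Y*p + p) = -2 + (p + 11*Y*p) = -2 + p + 11*Y*p)
t(n) = 8/3 + n/3 (t(n) = (n - 1*(-8))/3 = (n + 8)/3 = (8 + n)/3 = 8/3 + n/3)
R(T, A) = -268 + T + 11*A*T (R(T, A) = -266 + (-2 + T + 11*A*T) = -268 + T + 11*A*T)
1/(1/(-595362 + R(t(b(4, 6)), 439))) = 1/(1/(-595362 + (-268 + (8/3 + (1/3)*20) + 11*439*(8/3 + (1/3)*20)))) = 1/(1/(-595362 + (-268 + (8/3 + 20/3) + 11*439*(8/3 + 20/3)))) = 1/(1/(-595362 + (-268 + 28/3 + 11*439*(28/3)))) = 1/(1/(-595362 + (-268 + 28/3 + 135212/3))) = 1/(1/(-595362 + 44812)) = 1/(1/(-550550)) = 1/(-1/550550) = -550550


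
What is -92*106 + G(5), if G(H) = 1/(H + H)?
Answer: -97519/10 ≈ -9751.9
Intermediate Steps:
G(H) = 1/(2*H)
-92*106 + G(5) = -92*106 + (½)/5 = -9752 + (½)*(⅕) = -9752 + ⅒ = -97519/10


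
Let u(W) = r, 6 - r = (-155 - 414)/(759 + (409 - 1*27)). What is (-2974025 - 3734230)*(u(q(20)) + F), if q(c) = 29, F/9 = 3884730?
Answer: -267607719494225175/1141 ≈ -2.3454e+14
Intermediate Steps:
F = 34962570 (F = 9*3884730 = 34962570)
r = 7415/1141 (r = 6 - (-155 - 414)/(759 + (409 - 1*27)) = 6 - (-569)/(759 + (409 - 27)) = 6 - (-569)/(759 + 382) = 6 - (-569)/1141 = 6 - 1*(-569/1141) = 6 + 569/1141 = 7415/1141 ≈ 6.4987)
u(W) = 7415/1141
(-2974025 - 3734230)*(u(q(20)) + F) = (-2974025 - 3734230)*(7415/1141 + 34962570) = -6708255*39892299785/1141 = -267607719494225175/1141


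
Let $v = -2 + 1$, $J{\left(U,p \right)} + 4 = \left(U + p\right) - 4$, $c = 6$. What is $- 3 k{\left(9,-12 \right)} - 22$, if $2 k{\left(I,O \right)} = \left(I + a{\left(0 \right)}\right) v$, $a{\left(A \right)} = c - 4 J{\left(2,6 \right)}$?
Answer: $\frac{1}{2} \approx 0.5$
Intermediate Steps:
$J{\left(U,p \right)} = -8 + U + p$ ($J{\left(U,p \right)} = -4 - \left(4 - U - p\right) = -4 + \left(-4 + U + p\right) = -8 + U + p$)
$v = -1$
$a{\left(A \right)} = 6$ ($a{\left(A \right)} = 6 - 4 \left(-8 + 2 + 6\right) = 6 - 0 = 6 + 0 = 6$)
$k{\left(I,O \right)} = -3 - \frac{I}{2}$ ($k{\left(I,O \right)} = \frac{\left(I + 6\right) \left(-1\right)}{2} = \frac{\left(6 + I\right) \left(-1\right)}{2} = \frac{-6 - I}{2} = -3 - \frac{I}{2}$)
$- 3 k{\left(9,-12 \right)} - 22 = - 3 \left(-3 - \frac{9}{2}\right) - 22 = \left(-3\right) \left(- \frac{15}{2}\right) - 22 = \frac{45}{2} - 22 = \frac{1}{2}$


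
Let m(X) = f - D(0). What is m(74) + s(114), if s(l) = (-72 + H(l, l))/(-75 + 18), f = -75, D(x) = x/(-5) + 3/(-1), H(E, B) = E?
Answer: -1382/19 ≈ -72.737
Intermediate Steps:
D(x) = -3 - x/5 (D(x) = x*(-⅕) + 3*(-1) = -x/5 - 3 = -3 - x/5)
s(l) = 24/19 - l/57 (s(l) = (-72 + l)/(-75 + 18) = (-72 + l)/(-57) = (-72 + l)*(-1/57) = 24/19 - l/57)
m(X) = -72 (m(X) = -75 - (-3 - ⅕*0) = -75 - (-3 + 0) = -75 - 1*(-3) = -75 + 3 = -72)
m(74) + s(114) = -72 + (24/19 - 1/57*114) = -72 + (24/19 - 2) = -72 - 14/19 = -1382/19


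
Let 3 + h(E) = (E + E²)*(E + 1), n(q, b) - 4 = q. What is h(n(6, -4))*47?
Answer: 56729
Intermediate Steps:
n(q, b) = 4 + q
h(E) = -3 + (1 + E)*(E + E²) (h(E) = -3 + (E + E²)*(E + 1) = -3 + (E + E²)*(1 + E) = -3 + (1 + E)*(E + E²))
h(n(6, -4))*47 = (-3 + (4 + 6) + (4 + 6)³ + 2*(4 + 6)²)*47 = (-3 + 10 + 10³ + 2*10²)*47 = (-3 + 10 + 1000 + 2*100)*47 = (-3 + 10 + 1000 + 200)*47 = 1207*47 = 56729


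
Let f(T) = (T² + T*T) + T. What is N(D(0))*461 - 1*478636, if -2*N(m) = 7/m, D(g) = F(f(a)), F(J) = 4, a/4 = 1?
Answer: -3832315/8 ≈ -4.7904e+5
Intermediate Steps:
a = 4 (a = 4*1 = 4)
f(T) = T + 2*T² (f(T) = (T² + T²) + T = 2*T² + T = T + 2*T²)
D(g) = 4
N(m) = -7/(2*m)
N(D(0))*461 - 1*478636 = -7/2/4*461 - 1*478636 = -7/2*¼*461 - 478636 = -7/8*461 - 478636 = -3227/8 - 478636 = -3832315/8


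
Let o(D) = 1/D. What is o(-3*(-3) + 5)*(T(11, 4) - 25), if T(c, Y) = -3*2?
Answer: -31/14 ≈ -2.2143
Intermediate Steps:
T(c, Y) = -6
o(D) = 1/D
o(-3*(-3) + 5)*(T(11, 4) - 25) = (-6 - 25)/(-3*(-3) + 5) = -31/(9 + 5) = -31/14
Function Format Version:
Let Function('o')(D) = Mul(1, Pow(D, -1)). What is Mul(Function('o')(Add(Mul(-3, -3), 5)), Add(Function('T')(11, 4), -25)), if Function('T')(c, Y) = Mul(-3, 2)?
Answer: Rational(-31, 14) ≈ -2.2143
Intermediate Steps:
Function('T')(c, Y) = -6
Function('o')(D) = Pow(D, -1)
Mul(Function('o')(Add(Mul(-3, -3), 5)), Add(Function('T')(11, 4), -25)) = Mul(Pow(Add(Mul(-3, -3), 5), -1), Add(-6, -25)) = Mul(Pow(Add(9, 5), -1), -31) = Mul(Pow(14, -1), -31) = Mul(Rational(1, 14), -31) = Rational(-31, 14)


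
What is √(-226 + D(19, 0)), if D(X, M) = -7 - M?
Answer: I*√233 ≈ 15.264*I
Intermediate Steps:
√(-226 + D(19, 0)) = √(-226 + (-7 - 1*0)) = √(-226 + (-7 + 0)) = √(-226 - 7) = √(-233) = I*√233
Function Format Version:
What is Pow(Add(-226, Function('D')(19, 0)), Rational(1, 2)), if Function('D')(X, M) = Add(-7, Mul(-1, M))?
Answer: Mul(I, Pow(233, Rational(1, 2))) ≈ Mul(15.264, I)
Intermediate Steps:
Pow(Add(-226, Function('D')(19, 0)), Rational(1, 2)) = Pow(Add(-226, Add(-7, Mul(-1, 0))), Rational(1, 2)) = Pow(Add(-226, Add(-7, 0)), Rational(1, 2)) = Pow(Add(-226, -7), Rational(1, 2)) = Pow(-233, Rational(1, 2)) = Mul(I, Pow(233, Rational(1, 2)))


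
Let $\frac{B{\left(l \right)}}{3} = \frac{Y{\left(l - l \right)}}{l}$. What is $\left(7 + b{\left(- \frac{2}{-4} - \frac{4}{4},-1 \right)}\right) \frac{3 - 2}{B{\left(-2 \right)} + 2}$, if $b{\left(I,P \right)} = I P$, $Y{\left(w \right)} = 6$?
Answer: $- \frac{15}{14} \approx -1.0714$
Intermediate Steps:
$B{\left(l \right)} = \frac{18}{l}$ ($B{\left(l \right)} = 3 \frac{6}{l} = \frac{18}{l}$)
$\left(7 + b{\left(- \frac{2}{-4} - \frac{4}{4},-1 \right)}\right) \frac{3 - 2}{B{\left(-2 \right)} + 2} = \left(7 + \left(- \frac{2}{-4} - \frac{4}{4}\right) \left(-1\right)\right) \frac{3 - 2}{\frac{18}{-2} + 2} = \left(7 + \left(\left(-2\right) \left(- \frac{1}{4}\right) - 1\right) \left(-1\right)\right) 1 \frac{1}{18 \left(- \frac{1}{2}\right) + 2} = \left(7 + \left(\frac{1}{2} - 1\right) \left(-1\right)\right) 1 \frac{1}{-9 + 2} = \left(7 - - \frac{1}{2}\right) 1 \frac{1}{-7} = \left(7 + \frac{1}{2}\right) 1 \left(- \frac{1}{7}\right) = \frac{15}{2} \left(- \frac{1}{7}\right) = - \frac{15}{14}$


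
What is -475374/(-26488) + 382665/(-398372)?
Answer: 5601239394/329752423 ≈ 16.986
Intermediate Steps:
-475374/(-26488) + 382665/(-398372) = -475374*(-1/26488) + 382665*(-1/398372) = 237687/13244 - 382665/398372 = 5601239394/329752423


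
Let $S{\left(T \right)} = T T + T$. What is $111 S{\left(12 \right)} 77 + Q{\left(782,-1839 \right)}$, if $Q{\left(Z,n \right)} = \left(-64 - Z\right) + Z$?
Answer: $1333268$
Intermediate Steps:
$Q{\left(Z,n \right)} = -64$
$S{\left(T \right)} = T + T^{2}$ ($S{\left(T \right)} = T^{2} + T = T + T^{2}$)
$111 S{\left(12 \right)} 77 + Q{\left(782,-1839 \right)} = 111 \cdot 12 \left(1 + 12\right) 77 - 64 = 111 \cdot 12 \cdot 13 \cdot 77 - 64 = 111 \cdot 156 \cdot 77 - 64 = 17316 \cdot 77 - 64 = 1333332 - 64 = 1333268$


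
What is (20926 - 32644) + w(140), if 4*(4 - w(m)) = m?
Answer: -11749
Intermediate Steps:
w(m) = 4 - m/4
(20926 - 32644) + w(140) = (20926 - 32644) + (4 - 1/4*140) = -11718 + (4 - 35) = -11718 - 31 = -11749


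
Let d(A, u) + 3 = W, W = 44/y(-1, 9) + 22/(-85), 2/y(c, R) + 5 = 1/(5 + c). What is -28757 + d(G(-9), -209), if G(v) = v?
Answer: -4907009/170 ≈ -28865.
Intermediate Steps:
y(c, R) = 2/(-5 + 1/(5 + c))
W = -17809/170 (W = 44/((2*(-5 - 1*(-1))/(24 + 5*(-1)))) + 22/(-85) = 44/((2*(-5 + 1)/(24 - 5))) + 22*(-1/85) = 44/((2*(-4)/19)) - 22/85 = 44/((2*(1/19)*(-4))) - 22/85 = 44/(-8/19) - 22/85 = 44*(-19/8) - 22/85 = -209/2 - 22/85 = -17809/170 ≈ -104.76)
d(A, u) = -18319/170 (d(A, u) = -3 - 17809/170 = -18319/170)
-28757 + d(G(-9), -209) = -28757 - 18319/170 = -4907009/170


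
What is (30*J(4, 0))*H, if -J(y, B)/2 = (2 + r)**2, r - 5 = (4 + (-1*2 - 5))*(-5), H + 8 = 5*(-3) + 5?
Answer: 522720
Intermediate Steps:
H = -18 (H = -8 + (5*(-3) + 5) = -8 + (-15 + 5) = -8 - 10 = -18)
r = 20 (r = 5 + (4 + (-1*2 - 5))*(-5) = 5 + (4 + (-2 - 5))*(-5) = 5 + (4 - 7)*(-5) = 5 - 3*(-5) = 5 + 15 = 20)
J(y, B) = -968 (J(y, B) = -2*(2 + 20)**2 = -2*22**2 = -2*484 = -968)
(30*J(4, 0))*H = (30*(-968))*(-18) = -29040*(-18) = 522720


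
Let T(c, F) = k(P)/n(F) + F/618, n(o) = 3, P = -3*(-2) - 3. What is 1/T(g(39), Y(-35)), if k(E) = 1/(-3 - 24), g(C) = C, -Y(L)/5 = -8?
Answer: 8343/437 ≈ 19.092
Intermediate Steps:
P = 3 (P = 6 - 3 = 3)
Y(L) = 40 (Y(L) = -5*(-8) = 40)
k(E) = -1/27 (k(E) = 1/(-27) = -1/27)
T(c, F) = -1/81 + F/618 (T(c, F) = -1/27/3 + F/618 = -1/27*⅓ + F*(1/618) = -1/81 + F/618)
1/T(g(39), Y(-35)) = 1/(-1/81 + (1/618)*40) = 1/(-1/81 + 20/309) = 1/(437/8343) = 8343/437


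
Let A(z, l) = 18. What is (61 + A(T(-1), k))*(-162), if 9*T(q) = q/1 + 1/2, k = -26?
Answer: -12798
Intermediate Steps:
T(q) = 1/18 + q/9 (T(q) = (q/1 + 1/2)/9 = (q*1 + 1*(1/2))/9 = (q + 1/2)/9 = (1/2 + q)/9 = 1/18 + q/9)
(61 + A(T(-1), k))*(-162) = (61 + 18)*(-162) = 79*(-162) = -12798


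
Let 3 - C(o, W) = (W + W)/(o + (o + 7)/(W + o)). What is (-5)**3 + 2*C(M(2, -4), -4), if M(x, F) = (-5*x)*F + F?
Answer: -141693/1195 ≈ -118.57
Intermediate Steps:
M(x, F) = F - 5*F*x (M(x, F) = -5*F*x + F = F - 5*F*x)
C(o, W) = 3 - 2*W/(o + (7 + o)/(W + o)) (C(o, W) = 3 - (W + W)/(o + (o + 7)/(W + o)) = 3 - 2*W/(o + (7 + o)/(W + o)))
(-5)**3 + 2*C(M(2, -4), -4) = (-5)**3 + 2*((21 - 2*(-4)**2 + 3*(-4*(1 - 5*2)) + 3*(-4*(1 - 5*2))**2 - (-16)*(1 - 5*2))/(7 - 4*(1 - 5*2) + (-4*(1 - 5*2))**2 - (-16)*(1 - 5*2))) = -125 + 2*((21 - 2*16 + 3*(-4*(1 - 10)) + 3*(-4*(1 - 10))**2 - (-16)*(1 - 10))/(7 - 4*(1 - 10) + (-4*(1 - 10))**2 - (-16)*(1 - 10))) = -125 + 2*((21 - 32 + 3*(-4*(-9)) + 3*(-4*(-9))**2 - (-16)*(-9))/(7 - 4*(-9) + (-4*(-9))**2 - (-16)*(-9))) = -125 + 2*((21 - 32 + 3*36 + 3*36**2 - 4*36)/(7 + 36 + 36**2 - 4*36)) = -125 + 2*((21 - 32 + 108 + 3*1296 - 144)/(7 + 36 + 1296 - 144)) = -125 + 2*((21 - 32 + 108 + 3888 - 144)/1195) = -125 + 2*((1/1195)*3841) = -125 + 2*(3841/1195) = -125 + 7682/1195 = -141693/1195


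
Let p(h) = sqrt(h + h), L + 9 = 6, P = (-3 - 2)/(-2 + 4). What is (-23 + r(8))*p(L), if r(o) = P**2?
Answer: -67*I*sqrt(6)/4 ≈ -41.029*I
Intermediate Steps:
P = -5/2 ≈ -2.5000
L = -3 (L = -9 + 6 = -3)
p(h) = sqrt(2)*sqrt(h) (p(h) = sqrt(2*h) = sqrt(2)*sqrt(h))
r(o) = 25/4 (r(o) = (-5/2)**2 = 25/4)
(-23 + r(8))*p(L) = (-23 + 25/4)*(sqrt(2)*sqrt(-3)) = -67*sqrt(2)*I*sqrt(3)/4 = -67*I*sqrt(6)/4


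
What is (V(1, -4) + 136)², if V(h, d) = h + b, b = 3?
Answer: 19600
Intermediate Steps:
V(h, d) = 3 + h (V(h, d) = h + 3 = 3 + h)
(V(1, -4) + 136)² = ((3 + 1) + 136)² = (4 + 136)² = 140² = 19600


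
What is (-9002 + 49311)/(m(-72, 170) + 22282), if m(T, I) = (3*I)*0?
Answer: 40309/22282 ≈ 1.8090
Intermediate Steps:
m(T, I) = 0
(-9002 + 49311)/(m(-72, 170) + 22282) = (-9002 + 49311)/(0 + 22282) = 40309/22282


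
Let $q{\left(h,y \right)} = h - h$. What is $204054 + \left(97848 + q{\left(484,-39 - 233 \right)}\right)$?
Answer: $301902$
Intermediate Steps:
$q{\left(h,y \right)} = 0$
$204054 + \left(97848 + q{\left(484,-39 - 233 \right)}\right) = 204054 + \left(97848 + 0\right) = 204054 + 97848 = 301902$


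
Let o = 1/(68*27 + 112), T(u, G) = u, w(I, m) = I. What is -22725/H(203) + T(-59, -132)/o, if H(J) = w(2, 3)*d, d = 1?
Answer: -252589/2 ≈ -1.2629e+5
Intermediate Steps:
H(J) = 2 (H(J) = 2*1 = 2)
o = 1/1948 (o = 1/(1836 + 112) = 1/1948 ≈ 0.00051335)
-22725/H(203) + T(-59, -132)/o = -22725/2 - 59/1/1948 = -22725*1/2 - 59*1948 = -22725/2 - 114932 = -252589/2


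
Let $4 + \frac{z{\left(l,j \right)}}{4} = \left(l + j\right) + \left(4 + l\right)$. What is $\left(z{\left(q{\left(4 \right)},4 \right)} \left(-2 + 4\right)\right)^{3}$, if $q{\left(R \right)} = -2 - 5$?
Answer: $-512000$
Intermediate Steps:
$q{\left(R \right)} = -7$
$z{\left(l,j \right)} = 4 j + 8 l$ ($z{\left(l,j \right)} = -16 + 4 \left(\left(l + j\right) + \left(4 + l\right)\right) = -16 + 4 \left(\left(j + l\right) + \left(4 + l\right)\right) = -16 + 4 \left(4 + j + 2 l\right) = -16 + \left(16 + 4 j + 8 l\right) = 4 j + 8 l$)
$\left(z{\left(q{\left(4 \right)},4 \right)} \left(-2 + 4\right)\right)^{3} = \left(\left(4 \cdot 4 + 8 \left(-7\right)\right) \left(-2 + 4\right)\right)^{3} = \left(\left(16 - 56\right) 2\right)^{3} = \left(\left(-40\right) 2\right)^{3} = \left(-80\right)^{3} = -512000$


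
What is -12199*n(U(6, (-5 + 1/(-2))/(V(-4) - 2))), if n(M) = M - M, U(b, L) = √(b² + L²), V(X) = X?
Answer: 0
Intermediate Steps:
U(b, L) = √(L² + b²)
n(M) = 0
-12199*n(U(6, (-5 + 1/(-2))/(V(-4) - 2))) = -12199*0 = 0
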